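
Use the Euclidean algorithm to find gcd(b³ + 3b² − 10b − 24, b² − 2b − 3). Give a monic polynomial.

b − 3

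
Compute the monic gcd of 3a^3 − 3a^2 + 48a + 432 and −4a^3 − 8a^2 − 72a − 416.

a + 4

Euclidean algorithm in ℚ[a]:
  3a^3 − 3a^2 + 48a + 432 = (−3/4)(−4a^3 − 8a^2 − 72a − 416) + (−9a^2 − 6a + 120)
  −4a^3 − 8a^2 − 72a − 416 = ((4/9)a + 16/27)(−9a^2 − 6a + 120) + (−(1096/9)a − 4384/9)
  −9a^2 − 6a + 120 = ((81/1096)a − 135/548)(−(1096/9)a − 4384/9) + (0)
Last nonzero remainder: −(1096/9)a − 4384/9. Dividing through by −1096/9 gives the monic gcd a + 4.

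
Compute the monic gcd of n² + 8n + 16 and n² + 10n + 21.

Repeated division with remainder:
  n² + 8n + 16 = (n² + 10n + 21) + (-2n - 5)
  n² + 10n + 21 = (-(1/2)n - 15/4)(-2n - 5) + (9/4)
  -2n - 5 = (-(8/9)n - 20/9)(9/4) + (0)
The last nonzero remainder is the constant 9/4, so the polynomials are coprime and gcd = 1.

1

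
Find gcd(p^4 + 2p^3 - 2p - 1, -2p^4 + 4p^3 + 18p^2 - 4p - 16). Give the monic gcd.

p^2 - 1

Apply the Euclidean algorithm:
  p^4 + 2p^3 - 2p - 1 = (-1/2)(-2p^4 + 4p^3 + 18p^2 - 4p - 16) + (4p^3 + 9p^2 - 4p - 9)
  -2p^4 + 4p^3 + 18p^2 - 4p - 16 = (-(1/2)p + 17/8)(4p^3 + 9p^2 - 4p - 9) + (-(25/8)p^2 + 25/8)
  4p^3 + 9p^2 - 4p - 9 = (-(32/25)p - 72/25)(-(25/8)p^2 + 25/8) + (0)
Last nonzero remainder: -(25/8)p^2 + 25/8. Dividing through by -25/8 gives the monic gcd p^2 - 1.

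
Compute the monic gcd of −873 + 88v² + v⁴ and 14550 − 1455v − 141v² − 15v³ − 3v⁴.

Repeated division with remainder:
  v⁴ + 88v² − 873 = (−1/3)(−3v⁴ − 15v³ − 141v² − 1455v + 14550) + (−5v³ + 41v² − 485v + 3977)
  −3v⁴ − 15v³ − 141v² − 1455v + 14550 = ((3/5)v + 198/25)(−5v³ + 41v² − 485v + 3977) + (−(4368/25)v² − 423696/25)
  −5v³ + 41v² − 485v + 3977 = ((125/4368)v − 1025/4368)(−(4368/25)v² − 423696/25) + (0)
Last nonzero remainder: −(4368/25)v² − 423696/25. Dividing through by −4368/25 gives the monic gcd v² + 97.

97 + v²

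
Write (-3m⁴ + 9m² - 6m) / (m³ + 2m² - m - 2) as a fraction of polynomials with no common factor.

(-3m² + 3m)/(m + 1)

By polynomial division,
  -3m⁴ + 9m² - 6m = (-3m + 6)(m³ + 2m² - m - 2) + (-6m² - 6m + 12)
  m³ + 2m² - m - 2 = (-(1/6)m - 1/6)(-6m² - 6m + 12) + (0)
Last nonzero remainder: -6m² - 6m + 12. Dividing through by -6 gives the monic gcd m² + m - 2.
Cancel m² + m - 2 from numerator and denominator to get the reduced form.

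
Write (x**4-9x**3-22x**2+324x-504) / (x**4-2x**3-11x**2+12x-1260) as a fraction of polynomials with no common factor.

(x**2-8x+12)/(x**2-x+30)

Repeated division with remainder:
  x**4-9x**3-22x**2+324x-504 = (x**4-2x**3-11x**2+12x-1260) + (-7x**3-11x**2+312x+756)
  x**4-2x**3-11x**2+12x-1260 = (-(1/7)x+25/49)(-7x**3-11x**2+312x+756) + ((1920/49)x**2-(1920/49)x-11520/7)
  -7x**3-11x**2+312x+756 = (-(343/1920)x-147/320)((1920/49)x**2-(1920/49)x-11520/7) + (0)
Last nonzero remainder: (1920/49)x**2-(1920/49)x-11520/7. Dividing through by 1920/49 gives the monic gcd x**2-x-42.
Cancel x**2-x-42 from numerator and denominator to get the reduced form.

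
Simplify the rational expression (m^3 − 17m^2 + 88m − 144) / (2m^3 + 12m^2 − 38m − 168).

(m^2 − 13m + 36)/(2m^2 + 20m + 42)

Repeated division with remainder:
  m^3 − 17m^2 + 88m − 144 = (1/2)(2m^3 + 12m^2 − 38m − 168) + (−23m^2 + 107m − 60)
  2m^3 + 12m^2 − 38m − 168 = (−(2/23)m − 490/529)(−23m^2 + 107m − 60) + ((29568/529)m − 118272/529)
  −23m^2 + 107m − 60 = (−(12167/29568)m + 2645/9856)((29568/529)m − 118272/529) + (0)
Last nonzero remainder: (29568/529)m − 118272/529. Dividing through by 29568/529 gives the monic gcd m − 4.
Cancel m − 4 from numerator and denominator to get the reduced form.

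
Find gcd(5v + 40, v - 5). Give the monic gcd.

1

Repeated division with remainder:
  5v + 40 = (5)(v - 5) + (65)
  v - 5 = ((1/65)v - 1/13)(65) + (0)
The last nonzero remainder is the constant 65, so the polynomials are coprime and gcd = 1.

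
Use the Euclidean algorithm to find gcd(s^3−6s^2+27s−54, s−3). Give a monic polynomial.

s−3

Euclidean algorithm in ℚ[s]:
  s^3−6s^2+27s−54 = (s^2−3s+18)(s−3) + (0)
The last nonzero remainder s−3 is already monic.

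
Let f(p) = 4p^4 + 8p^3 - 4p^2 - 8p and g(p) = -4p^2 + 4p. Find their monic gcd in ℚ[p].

p^2 - p

Repeated division with remainder:
  4p^4 + 8p^3 - 4p^2 - 8p = (-p^2 - 3p - 2)(-4p^2 + 4p) + (0)
Last nonzero remainder: -4p^2 + 4p. Dividing through by -4 gives the monic gcd p^2 - p.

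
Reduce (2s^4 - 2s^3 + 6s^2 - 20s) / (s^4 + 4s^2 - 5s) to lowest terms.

(2s - 4)/(s - 1)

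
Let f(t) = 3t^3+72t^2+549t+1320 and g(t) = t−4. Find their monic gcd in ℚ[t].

Repeated division with remainder:
  3t^3+72t^2+549t+1320 = (3t^2+84t+885)(t−4) + (4860)
  t−4 = ((1/4860)t−1/1215)(4860) + (0)
The last nonzero remainder is the constant 4860, so the polynomials are coprime and gcd = 1.

1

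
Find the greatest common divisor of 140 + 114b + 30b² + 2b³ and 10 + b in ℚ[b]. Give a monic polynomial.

Euclidean algorithm in ℚ[b]:
  2b³ + 30b² + 114b + 140 = (2b² + 10b + 14)(b + 10) + (0)
The last nonzero remainder b + 10 is already monic.

10 + b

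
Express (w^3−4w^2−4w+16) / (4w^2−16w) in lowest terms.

(w^2−4)/(4w)

Repeated division with remainder:
  w^3−4w^2−4w+16 = ((1/4)w)(4w^2−16w) + (−4w+16)
  4w^2−16w = (−w)(−4w+16) + (0)
Last nonzero remainder: −4w+16. Dividing through by −4 gives the monic gcd w−4.
Cancel w−4 from numerator and denominator to get the reduced form.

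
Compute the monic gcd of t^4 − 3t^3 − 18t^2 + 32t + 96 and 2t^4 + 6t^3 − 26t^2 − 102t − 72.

t^2 − t − 12

Repeated division with remainder:
  t^4 − 3t^3 − 18t^2 + 32t + 96 = (1/2)(2t^4 + 6t^3 − 26t^2 − 102t − 72) + (−6t^3 − 5t^2 + 83t + 132)
  2t^4 + 6t^3 − 26t^2 − 102t − 72 = (−(1/3)t − 13/18)(−6t^3 − 5t^2 + 83t + 132) + (−(35/18)t^2 + (35/18)t + 70/3)
  −6t^3 − 5t^2 + 83t + 132 = ((108/35)t + 198/35)(−(35/18)t^2 + (35/18)t + 70/3) + (0)
Last nonzero remainder: −(35/18)t^2 + (35/18)t + 70/3. Dividing through by −35/18 gives the monic gcd t^2 − t − 12.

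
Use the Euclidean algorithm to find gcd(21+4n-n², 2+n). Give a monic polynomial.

1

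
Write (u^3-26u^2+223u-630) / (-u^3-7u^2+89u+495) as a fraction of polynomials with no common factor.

(-u^2+17u-70)/(u^2+16u+55)

By polynomial division,
  u^3-26u^2+223u-630 = (-1)(-u^3-7u^2+89u+495) + (-33u^2+312u-135)
  -u^3-7u^2+89u+495 = ((1/33)u+181/363)(-33u^2+312u-135) + (-(7560/121)u+68040/121)
  -33u^2+312u-135 = ((1331/2520)u-121/504)(-(7560/121)u+68040/121) + (0)
Last nonzero remainder: -(7560/121)u+68040/121. Dividing through by -7560/121 gives the monic gcd u-9.
Cancel u-9 from numerator and denominator to get the reduced form.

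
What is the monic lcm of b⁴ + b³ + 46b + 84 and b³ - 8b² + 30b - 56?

Repeated division with remainder:
  b⁴ + b³ + 46b + 84 = (b + 9)(b³ - 8b² + 30b - 56) + (42b² - 168b + 588)
  b³ - 8b² + 30b - 56 = ((1/42)b - 2/21)(42b² - 168b + 588) + (0)
Last nonzero remainder: 42b² - 168b + 588. Dividing through by 42 gives the monic gcd b² - 4b + 14.
Then lcm(f, g) = f·g / gcd(f, g); expanding and making the result monic gives the answer.

b⁵ - 3b⁴ - 4b³ + 46b² - 100b - 336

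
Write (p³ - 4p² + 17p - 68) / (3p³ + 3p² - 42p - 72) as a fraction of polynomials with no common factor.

Repeated division with remainder:
  p³ - 4p² + 17p - 68 = (1/3)(3p³ + 3p² - 42p - 72) + (-5p² + 31p - 44)
  3p³ + 3p² - 42p - 72 = (-(3/5)p - 108/25)(-5p² + 31p - 44) + ((1638/25)p - 6552/25)
  -5p² + 31p - 44 = (-(125/1638)p + 275/1638)((1638/25)p - 6552/25) + (0)
Last nonzero remainder: (1638/25)p - 6552/25. Dividing through by 1638/25 gives the monic gcd p - 4.
Cancel p - 4 from numerator and denominator to get the reduced form.

(p² + 17)/(3p² + 15p + 18)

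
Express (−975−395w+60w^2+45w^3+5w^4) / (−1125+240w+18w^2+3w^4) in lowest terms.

(65+35w+5w^2)/(75−6w+3w^2)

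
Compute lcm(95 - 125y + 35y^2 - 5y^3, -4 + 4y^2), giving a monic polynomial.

-19 + 6y + 18y^2 - 6y^3 + y^4

By polynomial division,
  -5y^3 + 35y^2 - 125y + 95 = (-(5/4)y + 35/4)(4y^2 - 4) + (-130y + 130)
  4y^2 - 4 = (-(2/65)y - 2/65)(-130y + 130) + (0)
Last nonzero remainder: -130y + 130. Dividing through by -130 gives the monic gcd y - 1.
Then lcm(f, g) = f·g / gcd(f, g); expanding and making the result monic gives the answer.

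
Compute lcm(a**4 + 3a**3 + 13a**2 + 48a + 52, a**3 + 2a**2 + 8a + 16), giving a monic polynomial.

a**6 + 3a**5 + 21a**4 + 72a**3 + 156a**2 + 384a + 416

By polynomial division,
  a**4 + 3a**3 + 13a**2 + 48a + 52 = (a + 1)(a**3 + 2a**2 + 8a + 16) + (3a**2 + 24a + 36)
  a**3 + 2a**2 + 8a + 16 = ((1/3)a - 2)(3a**2 + 24a + 36) + (44a + 88)
  3a**2 + 24a + 36 = ((3/44)a + 9/22)(44a + 88) + (0)
Last nonzero remainder: 44a + 88. Dividing through by 44 gives the monic gcd a + 2.
Then lcm(f, g) = f·g / gcd(f, g); expanding and making the result monic gives the answer.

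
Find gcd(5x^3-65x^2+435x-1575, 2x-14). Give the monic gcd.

x-7

Euclidean algorithm in ℚ[x]:
  5x^3-65x^2+435x-1575 = ((5/2)x^2-15x+225/2)(2x-14) + (0)
Last nonzero remainder: 2x-14. Dividing through by 2 gives the monic gcd x-7.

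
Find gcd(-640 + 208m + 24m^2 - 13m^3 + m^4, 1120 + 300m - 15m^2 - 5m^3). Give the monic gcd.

-32 - 4m + m^2

Apply the Euclidean algorithm:
  m^4 - 13m^3 + 24m^2 + 208m - 640 = (-(1/5)m + 16/5)(-5m^3 - 15m^2 + 300m + 1120) + (132m^2 - 528m - 4224)
  -5m^3 - 15m^2 + 300m + 1120 = (-(5/132)m - 35/132)(132m^2 - 528m - 4224) + (0)
Last nonzero remainder: 132m^2 - 528m - 4224. Dividing through by 132 gives the monic gcd m^2 - 4m - 32.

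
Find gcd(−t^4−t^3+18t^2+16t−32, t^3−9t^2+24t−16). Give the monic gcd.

t^2−5t+4

By polynomial division,
  −t^4−t^3+18t^2+16t−32 = (−t−10)(t^3−9t^2+24t−16) + (−48t^2+240t−192)
  t^3−9t^2+24t−16 = (−(1/48)t+1/12)(−48t^2+240t−192) + (0)
Last nonzero remainder: −48t^2+240t−192. Dividing through by −48 gives the monic gcd t^2−5t+4.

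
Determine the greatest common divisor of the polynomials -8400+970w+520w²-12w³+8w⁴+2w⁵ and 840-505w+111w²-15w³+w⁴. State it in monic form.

-120+55w-8w²+w³

Repeated division with remainder:
  2w⁵+8w⁴-12w³+520w²+970w-8400 = (2w+38)(w⁴-15w³+111w²-505w+840) + (336w³-2688w²+18480w-40320)
  w⁴-15w³+111w²-505w+840 = ((1/336)w-1/48)(336w³-2688w²+18480w-40320) + (0)
Last nonzero remainder: 336w³-2688w²+18480w-40320. Dividing through by 336 gives the monic gcd w³-8w²+55w-120.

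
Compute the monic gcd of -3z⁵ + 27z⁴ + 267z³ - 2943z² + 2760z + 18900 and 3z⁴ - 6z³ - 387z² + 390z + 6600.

z² + 5z - 50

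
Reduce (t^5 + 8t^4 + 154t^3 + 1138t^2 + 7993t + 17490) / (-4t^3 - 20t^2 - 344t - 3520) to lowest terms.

(-t^3 - 11t^2 - 77t - 159)/(4t + 32)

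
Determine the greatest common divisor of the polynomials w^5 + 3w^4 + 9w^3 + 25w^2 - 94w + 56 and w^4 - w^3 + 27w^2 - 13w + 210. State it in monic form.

Euclidean algorithm in ℚ[w]:
  w^5 + 3w^4 + 9w^3 + 25w^2 - 94w + 56 = (w + 4)(w^4 - w^3 + 27w^2 - 13w + 210) + (-14w^3 - 70w^2 - 252w - 784)
  w^4 - w^3 + 27w^2 - 13w + 210 = (-(1/14)w + 3/7)(-14w^3 - 70w^2 - 252w - 784) + (39w^2 + 39w + 546)
  -14w^3 - 70w^2 - 252w - 784 = (-(14/39)w - 56/39)(39w^2 + 39w + 546) + (0)
Last nonzero remainder: 39w^2 + 39w + 546. Dividing through by 39 gives the monic gcd w^2 + w + 14.

w^2 + w + 14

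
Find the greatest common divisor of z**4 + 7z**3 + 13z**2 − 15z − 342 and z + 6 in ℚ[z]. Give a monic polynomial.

z + 6

By polynomial division,
  z**4 + 7z**3 + 13z**2 − 15z − 342 = (z**3 + z**2 + 7z − 57)(z + 6) + (0)
The last nonzero remainder z + 6 is already monic.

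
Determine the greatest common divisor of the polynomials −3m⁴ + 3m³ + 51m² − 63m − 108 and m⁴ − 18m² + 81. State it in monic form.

Repeated division with remainder:
  −3m⁴ + 3m³ + 51m² − 63m − 108 = (−3)(m⁴ − 18m² + 81) + (3m³ − 3m² − 63m + 135)
  m⁴ − 18m² + 81 = ((1/3)m + 1/3)(3m³ − 3m² − 63m + 135) + (4m² − 24m + 36)
  3m³ − 3m² − 63m + 135 = ((3/4)m + 15/4)(4m² − 24m + 36) + (0)
Last nonzero remainder: 4m² − 24m + 36. Dividing through by 4 gives the monic gcd m² − 6m + 9.

m² − 6m + 9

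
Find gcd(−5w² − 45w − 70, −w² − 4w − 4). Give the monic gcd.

w + 2

Apply the Euclidean algorithm:
  −5w² − 45w − 70 = (5)(−w² − 4w − 4) + (−25w − 50)
  −w² − 4w − 4 = ((1/25)w + 2/25)(−25w − 50) + (0)
Last nonzero remainder: −25w − 50. Dividing through by −25 gives the monic gcd w + 2.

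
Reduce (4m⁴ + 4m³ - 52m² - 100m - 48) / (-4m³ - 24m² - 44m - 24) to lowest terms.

By polynomial division,
  4m⁴ + 4m³ - 52m² - 100m - 48 = (-m + 5)(-4m³ - 24m² - 44m - 24) + (24m² + 96m + 72)
  -4m³ - 24m² - 44m - 24 = (-(1/6)m - 1/3)(24m² + 96m + 72) + (0)
Last nonzero remainder: 24m² + 96m + 72. Dividing through by 24 gives the monic gcd m² + 4m + 3.
Cancel m² + 4m + 3 from numerator and denominator to get the reduced form.

(-m² + 3m + 4)/(m + 2)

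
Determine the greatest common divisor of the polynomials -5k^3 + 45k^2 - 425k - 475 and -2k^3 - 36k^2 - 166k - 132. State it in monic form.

k + 1

By polynomial division,
  -5k^3 + 45k^2 - 425k - 475 = (5/2)(-2k^3 - 36k^2 - 166k - 132) + (135k^2 - 10k - 145)
  -2k^3 - 36k^2 - 166k - 132 = (-(2/135)k - 976/3645)(135k^2 - 10k - 145) + (-(124532/729)k - 124532/729)
  135k^2 - 10k - 145 = (-(98415/124532)k + 105705/124532)(-(124532/729)k - 124532/729) + (0)
Last nonzero remainder: -(124532/729)k - 124532/729. Dividing through by -124532/729 gives the monic gcd k + 1.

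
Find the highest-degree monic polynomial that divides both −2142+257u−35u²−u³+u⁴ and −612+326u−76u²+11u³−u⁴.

Apply the Euclidean algorithm:
  u⁴−u³−35u²+257u−2142 = (−1)(−u⁴+11u³−76u²+326u−612) + (10u³−111u²+583u−2754)
  −u⁴+11u³−76u²+326u−612 = (−(1/10)u−1/100)(10u³−111u²+583u−2754) + (−(1881/100)u²+(5643/100)u−31977/50)
  10u³−111u²+583u−2754 = (−(1000/1881)u+900/209)(−(1881/100)u²+(5643/100)u−31977/50) + (0)
Last nonzero remainder: −(1881/100)u²+(5643/100)u−31977/50. Dividing through by −1881/100 gives the monic gcd u²−3u+34.

34−3u+u²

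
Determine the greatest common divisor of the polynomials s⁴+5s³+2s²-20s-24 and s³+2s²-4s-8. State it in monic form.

s³+2s²-4s-8

Apply the Euclidean algorithm:
  s⁴+5s³+2s²-20s-24 = (s+3)(s³+2s²-4s-8) + (0)
The last nonzero remainder s³+2s²-4s-8 is already monic.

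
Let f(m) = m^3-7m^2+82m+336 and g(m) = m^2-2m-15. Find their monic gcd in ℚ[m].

Repeated division with remainder:
  m^3-7m^2+82m+336 = (m-5)(m^2-2m-15) + (87m+261)
  m^2-2m-15 = ((1/87)m-5/87)(87m+261) + (0)
Last nonzero remainder: 87m+261. Dividing through by 87 gives the monic gcd m+3.

m+3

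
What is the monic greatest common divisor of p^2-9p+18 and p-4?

1

Repeated division with remainder:
  p^2-9p+18 = (p-5)(p-4) + (-2)
  p-4 = (-(1/2)p+2)(-2) + (0)
The last nonzero remainder is the constant -2, so the polynomials are coprime and gcd = 1.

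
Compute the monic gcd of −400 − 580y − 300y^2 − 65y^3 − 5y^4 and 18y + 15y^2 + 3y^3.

Apply the Euclidean algorithm:
  −5y^4 − 65y^3 − 300y^2 − 580y − 400 = (−(5/3)y − 40/3)(3y^3 + 15y^2 + 18y) + (−70y^2 − 340y − 400)
  3y^3 + 15y^2 + 18y = (−(3/70)y − 3/490)(−70y^2 − 340y − 400) + (−(60/49)y − 120/49)
  −70y^2 − 340y − 400 = ((343/6)y + 490/3)(−(60/49)y − 120/49) + (0)
Last nonzero remainder: −(60/49)y − 120/49. Dividing through by −60/49 gives the monic gcd y + 2.

2 + y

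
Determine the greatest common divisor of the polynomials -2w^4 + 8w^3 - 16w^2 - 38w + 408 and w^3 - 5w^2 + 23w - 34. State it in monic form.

w^2 - 3w + 17

Euclidean algorithm in ℚ[w]:
  -2w^4 + 8w^3 - 16w^2 - 38w + 408 = (-2w - 2)(w^3 - 5w^2 + 23w - 34) + (20w^2 - 60w + 340)
  w^3 - 5w^2 + 23w - 34 = ((1/20)w - 1/10)(20w^2 - 60w + 340) + (0)
Last nonzero remainder: 20w^2 - 60w + 340. Dividing through by 20 gives the monic gcd w^2 - 3w + 17.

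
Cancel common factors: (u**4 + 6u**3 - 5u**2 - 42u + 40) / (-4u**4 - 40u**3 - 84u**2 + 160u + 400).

(-u**2 - 3u + 4)/(4u**2 + 28u + 40)

Apply the Euclidean algorithm:
  u**4 + 6u**3 - 5u**2 - 42u + 40 = (-1/4)(-4u**4 - 40u**3 - 84u**2 + 160u + 400) + (-4u**3 - 26u**2 - 2u + 140)
  -4u**4 - 40u**3 - 84u**2 + 160u + 400 = (u + 7/2)(-4u**3 - 26u**2 - 2u + 140) + (9u**2 + 27u - 90)
  -4u**3 - 26u**2 - 2u + 140 = (-(4/9)u - 14/9)(9u**2 + 27u - 90) + (0)
Last nonzero remainder: 9u**2 + 27u - 90. Dividing through by 9 gives the monic gcd u**2 + 3u - 10.
Cancel u**2 + 3u - 10 from numerator and denominator to get the reduced form.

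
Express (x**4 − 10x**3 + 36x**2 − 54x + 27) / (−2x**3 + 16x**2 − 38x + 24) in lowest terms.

(−x**2 + 6x − 9)/(2x − 8)

Euclidean algorithm in ℚ[x]:
  x**4 − 10x**3 + 36x**2 − 54x + 27 = (−(1/2)x + 1)(−2x**3 + 16x**2 − 38x + 24) + (x**2 − 4x + 3)
  −2x**3 + 16x**2 − 38x + 24 = (−2x + 8)(x**2 − 4x + 3) + (0)
The last nonzero remainder x**2 − 4x + 3 is already monic.
Cancel x**2 − 4x + 3 from numerator and denominator to get the reduced form.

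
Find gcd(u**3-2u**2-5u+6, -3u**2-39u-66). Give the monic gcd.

Repeated division with remainder:
  u**3-2u**2-5u+6 = (-(1/3)u+5)(-3u**2-39u-66) + (168u+336)
  -3u**2-39u-66 = (-(1/56)u-11/56)(168u+336) + (0)
Last nonzero remainder: 168u+336. Dividing through by 168 gives the monic gcd u+2.

u+2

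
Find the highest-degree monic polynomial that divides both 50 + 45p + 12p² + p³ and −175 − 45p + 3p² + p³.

By polynomial division,
  p³ + 12p² + 45p + 50 = (p³ + 3p² − 45p − 175) + (9p² + 90p + 225)
  p³ + 3p² − 45p − 175 = ((1/9)p − 7/9)(9p² + 90p + 225) + (0)
Last nonzero remainder: 9p² + 90p + 225. Dividing through by 9 gives the monic gcd p² + 10p + 25.

25 + 10p + p²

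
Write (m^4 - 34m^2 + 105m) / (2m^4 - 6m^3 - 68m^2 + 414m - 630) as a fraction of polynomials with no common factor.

(m)/(2m - 6)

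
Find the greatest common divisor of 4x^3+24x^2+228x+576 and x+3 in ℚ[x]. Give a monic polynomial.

x+3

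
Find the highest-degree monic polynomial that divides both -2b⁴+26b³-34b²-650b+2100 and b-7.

b-7

Euclidean algorithm in ℚ[b]:
  -2b⁴+26b³-34b²-650b+2100 = (-2b³+12b²+50b-300)(b-7) + (0)
The last nonzero remainder b-7 is already monic.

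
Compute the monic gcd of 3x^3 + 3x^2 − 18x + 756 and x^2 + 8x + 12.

1

Apply the Euclidean algorithm:
  3x^3 + 3x^2 − 18x + 756 = (3x − 21)(x^2 + 8x + 12) + (114x + 1008)
  x^2 + 8x + 12 = ((1/114)x − 8/1083)(114x + 1008) + (7020/361)
  114x + 1008 = ((6859/1170)x + 10108/195)(7020/361) + (0)
The last nonzero remainder is the constant 7020/361, so the polynomials are coprime and gcd = 1.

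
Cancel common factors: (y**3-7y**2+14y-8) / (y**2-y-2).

Euclidean algorithm in ℚ[y]:
  y**3-7y**2+14y-8 = (y-6)(y**2-y-2) + (10y-20)
  y**2-y-2 = ((1/10)y+1/10)(10y-20) + (0)
Last nonzero remainder: 10y-20. Dividing through by 10 gives the monic gcd y-2.
Cancel y-2 from numerator and denominator to get the reduced form.

(y**2-5y+4)/(y+1)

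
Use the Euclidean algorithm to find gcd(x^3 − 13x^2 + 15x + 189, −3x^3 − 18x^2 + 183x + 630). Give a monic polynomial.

x^2 − 4x − 21

Apply the Euclidean algorithm:
  x^3 − 13x^2 + 15x + 189 = (−1/3)(−3x^3 − 18x^2 + 183x + 630) + (−19x^2 + 76x + 399)
  −3x^3 − 18x^2 + 183x + 630 = ((3/19)x + 30/19)(−19x^2 + 76x + 399) + (0)
Last nonzero remainder: −19x^2 + 76x + 399. Dividing through by −19 gives the monic gcd x^2 − 4x − 21.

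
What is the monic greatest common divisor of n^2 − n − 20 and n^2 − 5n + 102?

1

Apply the Euclidean algorithm:
  n^2 − n − 20 = (n^2 − 5n + 102) + (4n − 122)
  n^2 − 5n + 102 = ((1/4)n + 51/8)(4n − 122) + (3519/4)
  4n − 122 = ((16/3519)n − 488/3519)(3519/4) + (0)
The last nonzero remainder is the constant 3519/4, so the polynomials are coprime and gcd = 1.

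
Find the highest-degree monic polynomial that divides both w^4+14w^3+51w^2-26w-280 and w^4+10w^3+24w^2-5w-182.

By polynomial division,
  w^4+14w^3+51w^2-26w-280 = (w^4+10w^3+24w^2-5w-182) + (4w^3+27w^2-21w-98)
  w^4+10w^3+24w^2-5w-182 = ((1/4)w+13/16)(4w^3+27w^2-21w-98) + ((117/16)w^2+(585/16)w-819/8)
  4w^3+27w^2-21w-98 = ((64/117)w+112/117)((117/16)w^2+(585/16)w-819/8) + (0)
Last nonzero remainder: (117/16)w^2+(585/16)w-819/8. Dividing through by 117/16 gives the monic gcd w^2+5w-14.

w^2+5w-14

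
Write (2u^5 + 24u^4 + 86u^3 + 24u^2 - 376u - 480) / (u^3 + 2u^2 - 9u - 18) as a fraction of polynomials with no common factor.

By polynomial division,
  2u^5 + 24u^4 + 86u^3 + 24u^2 - 376u - 480 = (2u^2 + 20u + 64)(u^3 + 2u^2 - 9u - 18) + (112u^2 + 560u + 672)
  u^3 + 2u^2 - 9u - 18 = ((1/112)u - 3/112)(112u^2 + 560u + 672) + (0)
Last nonzero remainder: 112u^2 + 560u + 672. Dividing through by 112 gives the monic gcd u^2 + 5u + 6.
Cancel u^2 + 5u + 6 from numerator and denominator to get the reduced form.

(2u^3 + 14u^2 + 4u - 80)/(u - 3)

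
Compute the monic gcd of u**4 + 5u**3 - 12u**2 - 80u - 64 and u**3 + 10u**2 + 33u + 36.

u + 4

Repeated division with remainder:
  u**4 + 5u**3 - 12u**2 - 80u - 64 = (u - 5)(u**3 + 10u**2 + 33u + 36) + (5u**2 + 49u + 116)
  u**3 + 10u**2 + 33u + 36 = ((1/5)u + 1/25)(5u**2 + 49u + 116) + ((196/25)u + 784/25)
  5u**2 + 49u + 116 = ((125/196)u + 725/196)((196/25)u + 784/25) + (0)
Last nonzero remainder: (196/25)u + 784/25. Dividing through by 196/25 gives the monic gcd u + 4.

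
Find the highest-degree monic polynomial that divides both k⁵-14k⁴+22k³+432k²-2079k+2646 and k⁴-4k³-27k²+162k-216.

Apply the Euclidean algorithm:
  k⁵-14k⁴+22k³+432k²-2079k+2646 = (k-10)(k⁴-4k³-27k²+162k-216) + (9k³-243k+486)
  k⁴-4k³-27k²+162k-216 = ((1/9)k-4/9)(9k³-243k+486) + (0)
Last nonzero remainder: 9k³-243k+486. Dividing through by 9 gives the monic gcd k³-27k+54.

k³-27k+54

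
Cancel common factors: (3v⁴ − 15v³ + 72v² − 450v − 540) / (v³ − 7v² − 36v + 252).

(3v³ + 3v² + 90v + 90)/(v² − v − 42)

Apply the Euclidean algorithm:
  3v⁴ − 15v³ + 72v² − 450v − 540 = (3v + 6)(v³ − 7v² − 36v + 252) + (222v² − 990v − 2052)
  v³ − 7v² − 36v + 252 = ((1/222)v − 47/4107)(222v² − 990v − 2052) + (−(52140/1369)v + 312840/1369)
  222v² − 990v − 2052 = (−(50653/8690)v − 78033/8690)(−(52140/1369)v + 312840/1369) + (0)
Last nonzero remainder: −(52140/1369)v + 312840/1369. Dividing through by −52140/1369 gives the monic gcd v − 6.
Cancel v − 6 from numerator and denominator to get the reduced form.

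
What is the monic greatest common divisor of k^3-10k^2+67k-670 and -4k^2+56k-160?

Apply the Euclidean algorithm:
  k^3-10k^2+67k-670 = (-(1/4)k-1)(-4k^2+56k-160) + (83k-830)
  -4k^2+56k-160 = (-(4/83)k+16/83)(83k-830) + (0)
Last nonzero remainder: 83k-830. Dividing through by 83 gives the monic gcd k-10.

k-10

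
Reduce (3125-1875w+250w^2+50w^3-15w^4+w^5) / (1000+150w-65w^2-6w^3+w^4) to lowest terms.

Apply the Euclidean algorithm:
  w^5-15w^4+50w^3+250w^2-1875w+3125 = (w-9)(w^4-6w^3-65w^2+150w+1000) + (61w^3-485w^2-1525w+12125)
  w^4-6w^3-65w^2+150w+1000 = ((1/61)w+119/3721)(61w^3-485w^2-1525w+12125) + (-(91125/3721)w^2+2278125/3721)
  61w^3-485w^2-1525w+12125 = (-(226981/91125)w+360937/18225)(-(91125/3721)w^2+2278125/3721) + (0)
Last nonzero remainder: -(91125/3721)w^2+2278125/3721. Dividing through by -91125/3721 gives the monic gcd w^2-25.
Cancel w^2-25 from numerator and denominator to get the reduced form.

(-125+75w-15w^2+w^3)/(-40-6w+w^2)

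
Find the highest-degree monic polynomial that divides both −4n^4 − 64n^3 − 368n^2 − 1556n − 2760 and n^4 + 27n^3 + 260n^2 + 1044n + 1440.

n^2 + 13n + 30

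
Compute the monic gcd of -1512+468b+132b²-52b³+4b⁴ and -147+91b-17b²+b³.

21-10b+b²

Repeated division with remainder:
  4b⁴-52b³+132b²+468b-1512 = (4b+16)(b³-17b²+91b-147) + (40b²-400b+840)
  b³-17b²+91b-147 = ((1/40)b-7/40)(40b²-400b+840) + (0)
Last nonzero remainder: 40b²-400b+840. Dividing through by 40 gives the monic gcd b²-10b+21.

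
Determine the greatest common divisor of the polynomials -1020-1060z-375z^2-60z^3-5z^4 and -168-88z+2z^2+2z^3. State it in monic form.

2+z

Euclidean algorithm in ℚ[z]:
  -5z^4-60z^3-375z^2-1060z-1020 = (-(5/2)z-55/2)(2z^3+2z^2-88z-168) + (-540z^2-3900z-5640)
  2z^3+2z^2-88z-168 = (-(1/270)z+28/1215)(-540z^2-3900z-5640) + (-(1540/81)z-3080/81)
  -540z^2-3900z-5640 = ((2187/77)z+11421/77)(-(1540/81)z-3080/81) + (0)
Last nonzero remainder: -(1540/81)z-3080/81. Dividing through by -1540/81 gives the monic gcd z+2.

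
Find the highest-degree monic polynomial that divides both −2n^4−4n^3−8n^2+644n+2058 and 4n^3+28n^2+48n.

n+3

Apply the Euclidean algorithm:
  −2n^4−4n^3−8n^2+644n+2058 = (−(1/2)n+5/2)(4n^3+28n^2+48n) + (−54n^2+524n+2058)
  4n^3+28n^2+48n = (−(2/27)n−902/729)(−54n^2+524n+2058) + ((618772/729)n+618772/243)
  −54n^2+524n+2058 = (−(19683/309386)n+729/902)((618772/729)n+618772/243) + (0)
Last nonzero remainder: (618772/729)n+618772/243. Dividing through by 618772/729 gives the monic gcd n+3.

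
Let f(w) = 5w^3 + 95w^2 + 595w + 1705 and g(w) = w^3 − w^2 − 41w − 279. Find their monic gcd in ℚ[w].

By polynomial division,
  5w^3 + 95w^2 + 595w + 1705 = (5)(w^3 − w^2 − 41w − 279) + (100w^2 + 800w + 3100)
  w^3 − w^2 − 41w − 279 = ((1/100)w − 9/100)(100w^2 + 800w + 3100) + (0)
Last nonzero remainder: 100w^2 + 800w + 3100. Dividing through by 100 gives the monic gcd w^2 + 8w + 31.

w^2 + 8w + 31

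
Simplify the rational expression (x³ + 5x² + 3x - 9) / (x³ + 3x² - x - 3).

(x + 3)/(x + 1)

By polynomial division,
  x³ + 5x² + 3x - 9 = (x³ + 3x² - x - 3) + (2x² + 4x - 6)
  x³ + 3x² - x - 3 = ((1/2)x + 1/2)(2x² + 4x - 6) + (0)
Last nonzero remainder: 2x² + 4x - 6. Dividing through by 2 gives the monic gcd x² + 2x - 3.
Cancel x² + 2x - 3 from numerator and denominator to get the reduced form.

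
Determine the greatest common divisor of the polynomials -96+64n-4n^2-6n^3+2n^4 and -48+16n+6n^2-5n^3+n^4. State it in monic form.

8-4n+n^2

Repeated division with remainder:
  2n^4-6n^3-4n^2+64n-96 = (2)(n^4-5n^3+6n^2+16n-48) + (4n^3-16n^2+32n)
  n^4-5n^3+6n^2+16n-48 = ((1/4)n-1/4)(4n^3-16n^2+32n) + (-6n^2+24n-48)
  4n^3-16n^2+32n = (-(2/3)n)(-6n^2+24n-48) + (0)
Last nonzero remainder: -6n^2+24n-48. Dividing through by -6 gives the monic gcd n^2-4n+8.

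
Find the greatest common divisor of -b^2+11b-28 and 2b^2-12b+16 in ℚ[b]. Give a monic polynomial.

Euclidean algorithm in ℚ[b]:
  -b^2+11b-28 = (-1/2)(2b^2-12b+16) + (5b-20)
  2b^2-12b+16 = ((2/5)b-4/5)(5b-20) + (0)
Last nonzero remainder: 5b-20. Dividing through by 5 gives the monic gcd b-4.

b-4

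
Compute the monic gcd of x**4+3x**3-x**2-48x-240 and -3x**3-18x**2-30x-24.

By polynomial division,
  x**4+3x**3-x**2-48x-240 = (-(1/3)x+1)(-3x**3-18x**2-30x-24) + (7x**2-26x-216)
  -3x**3-18x**2-30x-24 = (-(3/7)x-204/49)(7x**2-26x-216) + (-(11310/49)x-45240/49)
  7x**2-26x-216 = (-(343/11310)x+441/1885)(-(11310/49)x-45240/49) + (0)
Last nonzero remainder: -(11310/49)x-45240/49. Dividing through by -11310/49 gives the monic gcd x+4.

x+4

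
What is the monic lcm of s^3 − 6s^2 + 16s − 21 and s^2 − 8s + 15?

s^4 − 11s^3 + 46s^2 − 101s + 105

Apply the Euclidean algorithm:
  s^3 − 6s^2 + 16s − 21 = (s + 2)(s^2 − 8s + 15) + (17s − 51)
  s^2 − 8s + 15 = ((1/17)s − 5/17)(17s − 51) + (0)
Last nonzero remainder: 17s − 51. Dividing through by 17 gives the monic gcd s − 3.
Then lcm(f, g) = f·g / gcd(f, g); expanding and making the result monic gives the answer.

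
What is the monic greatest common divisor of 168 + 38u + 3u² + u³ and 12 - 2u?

1

Repeated division with remainder:
  u³ + 3u² + 38u + 168 = (-(1/2)u² - (9/2)u - 46)(-2u + 12) + (720)
  -2u + 12 = (-(1/360)u + 1/60)(720) + (0)
The last nonzero remainder is the constant 720, so the polynomials are coprime and gcd = 1.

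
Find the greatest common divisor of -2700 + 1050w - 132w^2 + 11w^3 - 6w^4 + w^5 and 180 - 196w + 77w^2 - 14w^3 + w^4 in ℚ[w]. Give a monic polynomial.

Repeated division with remainder:
  w^5 - 6w^4 + 11w^3 - 132w^2 + 1050w - 2700 = (w + 8)(w^4 - 14w^3 + 77w^2 - 196w + 180) + (46w^3 - 552w^2 + 2438w - 4140)
  w^4 - 14w^3 + 77w^2 - 196w + 180 = ((1/46)w - 1/23)(46w^3 - 552w^2 + 2438w - 4140) + (0)
Last nonzero remainder: 46w^3 - 552w^2 + 2438w - 4140. Dividing through by 46 gives the monic gcd w^3 - 12w^2 + 53w - 90.

-90 + 53w - 12w^2 + w^3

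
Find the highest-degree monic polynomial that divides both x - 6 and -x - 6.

1

Euclidean algorithm in ℚ[x]:
  x - 6 = (-1)(-x - 6) + (-12)
  -x - 6 = ((1/12)x + 1/2)(-12) + (0)
The last nonzero remainder is the constant -12, so the polynomials are coprime and gcd = 1.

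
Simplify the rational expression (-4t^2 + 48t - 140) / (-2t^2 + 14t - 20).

(2t - 14)/(t - 2)

Repeated division with remainder:
  -4t^2 + 48t - 140 = (2)(-2t^2 + 14t - 20) + (20t - 100)
  -2t^2 + 14t - 20 = (-(1/10)t + 1/5)(20t - 100) + (0)
Last nonzero remainder: 20t - 100. Dividing through by 20 gives the monic gcd t - 5.
Cancel t - 5 from numerator and denominator to get the reduced form.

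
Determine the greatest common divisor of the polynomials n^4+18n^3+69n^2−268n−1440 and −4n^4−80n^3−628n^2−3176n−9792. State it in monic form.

n^2+17n+72

By polynomial division,
  n^4+18n^3+69n^2−268n−1440 = (−1/4)(−4n^4−80n^3−628n^2−3176n−9792) + (−2n^3−88n^2−1062n−3888)
  −4n^4−80n^3−628n^2−3176n−9792 = (2n−48)(−2n^3−88n^2−1062n−3888) + (−2728n^2−46376n−196416)
  −2n^3−88n^2−1062n−3888 = ((1/1364)n+27/1364)(−2728n^2−46376n−196416) + (0)
Last nonzero remainder: −2728n^2−46376n−196416. Dividing through by −2728 gives the monic gcd n^2+17n+72.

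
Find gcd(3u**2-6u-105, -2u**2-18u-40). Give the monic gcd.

Apply the Euclidean algorithm:
  3u**2-6u-105 = (-3/2)(-2u**2-18u-40) + (-33u-165)
  -2u**2-18u-40 = ((2/33)u+8/33)(-33u-165) + (0)
Last nonzero remainder: -33u-165. Dividing through by -33 gives the monic gcd u+5.

u+5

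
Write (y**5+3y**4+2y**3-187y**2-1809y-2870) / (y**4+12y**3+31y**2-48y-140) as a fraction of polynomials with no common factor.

(y**3-4y**2+20y-287)/(y**2+5y-14)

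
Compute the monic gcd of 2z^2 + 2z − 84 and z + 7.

z + 7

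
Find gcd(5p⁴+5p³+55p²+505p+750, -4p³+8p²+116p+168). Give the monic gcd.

Repeated division with remainder:
  5p⁴+5p³+55p²+505p+750 = (-(5/4)p-15/4)(-4p³+8p²+116p+168) + (230p²+1150p+1380)
  -4p³+8p²+116p+168 = (-(2/115)p+14/115)(230p²+1150p+1380) + (0)
Last nonzero remainder: 230p²+1150p+1380. Dividing through by 230 gives the monic gcd p²+5p+6.

p²+5p+6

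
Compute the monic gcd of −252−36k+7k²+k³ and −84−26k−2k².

Apply the Euclidean algorithm:
  k³+7k²−36k−252 = (−(1/2)k+3)(−2k²−26k−84) + (0)
Last nonzero remainder: −2k²−26k−84. Dividing through by −2 gives the monic gcd k²+13k+42.

42+13k+k²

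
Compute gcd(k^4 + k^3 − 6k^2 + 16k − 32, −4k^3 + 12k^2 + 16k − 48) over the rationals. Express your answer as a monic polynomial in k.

k − 2

Apply the Euclidean algorithm:
  k^4 + k^3 − 6k^2 + 16k − 32 = (−(1/4)k − 1)(−4k^3 + 12k^2 + 16k − 48) + (10k^2 + 20k − 80)
  −4k^3 + 12k^2 + 16k − 48 = (−(2/5)k + 2)(10k^2 + 20k − 80) + (−56k + 112)
  10k^2 + 20k − 80 = (−(5/28)k − 5/7)(−56k + 112) + (0)
Last nonzero remainder: −56k + 112. Dividing through by −56 gives the monic gcd k − 2.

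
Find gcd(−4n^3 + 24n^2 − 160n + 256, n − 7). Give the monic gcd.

1

Euclidean algorithm in ℚ[n]:
  −4n^3 + 24n^2 − 160n + 256 = (−4n^2 − 4n − 188)(n − 7) + (−1060)
  n − 7 = (−(1/1060)n + 7/1060)(−1060) + (0)
The last nonzero remainder is the constant −1060, so the polynomials are coprime and gcd = 1.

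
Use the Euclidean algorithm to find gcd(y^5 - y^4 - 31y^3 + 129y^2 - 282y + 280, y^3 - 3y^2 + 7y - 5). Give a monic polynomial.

y^2 - 2y + 5

Apply the Euclidean algorithm:
  y^5 - y^4 - 31y^3 + 129y^2 - 282y + 280 = (y^2 + 2y - 32)(y^3 - 3y^2 + 7y - 5) + (24y^2 - 48y + 120)
  y^3 - 3y^2 + 7y - 5 = ((1/24)y - 1/24)(24y^2 - 48y + 120) + (0)
Last nonzero remainder: 24y^2 - 48y + 120. Dividing through by 24 gives the monic gcd y^2 - 2y + 5.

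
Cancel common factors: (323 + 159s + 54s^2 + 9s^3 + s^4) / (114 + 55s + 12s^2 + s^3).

By polynomial division,
  s^4 + 9s^3 + 54s^2 + 159s + 323 = (s - 3)(s^3 + 12s^2 + 55s + 114) + (35s^2 + 210s + 665)
  s^3 + 12s^2 + 55s + 114 = ((1/35)s + 6/35)(35s^2 + 210s + 665) + (0)
Last nonzero remainder: 35s^2 + 210s + 665. Dividing through by 35 gives the monic gcd s^2 + 6s + 19.
Cancel s^2 + 6s + 19 from numerator and denominator to get the reduced form.

(17 + 3s + s^2)/(6 + s)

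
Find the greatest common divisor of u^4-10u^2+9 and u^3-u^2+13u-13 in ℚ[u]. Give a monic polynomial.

u-1

By polynomial division,
  u^4-10u^2+9 = (u+1)(u^3-u^2+13u-13) + (-22u^2+22)
  u^3-u^2+13u-13 = (-(1/22)u+1/22)(-22u^2+22) + (14u-14)
  -22u^2+22 = (-(11/7)u-11/7)(14u-14) + (0)
Last nonzero remainder: 14u-14. Dividing through by 14 gives the monic gcd u-1.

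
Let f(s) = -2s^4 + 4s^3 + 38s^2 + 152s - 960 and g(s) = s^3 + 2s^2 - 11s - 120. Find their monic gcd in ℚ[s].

Euclidean algorithm in ℚ[s]:
  -2s^4 + 4s^3 + 38s^2 + 152s - 960 = (-2s + 8)(s^3 + 2s^2 - 11s - 120) + (0)
The last nonzero remainder s^3 + 2s^2 - 11s - 120 is already monic.

s^3 + 2s^2 - 11s - 120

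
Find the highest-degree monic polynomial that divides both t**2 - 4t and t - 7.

By polynomial division,
  t**2 - 4t = (t + 3)(t - 7) + (21)
  t - 7 = ((1/21)t - 1/3)(21) + (0)
The last nonzero remainder is the constant 21, so the polynomials are coprime and gcd = 1.

1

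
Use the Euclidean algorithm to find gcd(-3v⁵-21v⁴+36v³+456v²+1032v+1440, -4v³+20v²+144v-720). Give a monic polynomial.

v²+v-30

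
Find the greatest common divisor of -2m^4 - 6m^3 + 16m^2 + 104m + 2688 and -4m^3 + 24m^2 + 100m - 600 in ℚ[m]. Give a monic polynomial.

Euclidean algorithm in ℚ[m]:
  -2m^4 - 6m^3 + 16m^2 + 104m + 2688 = ((1/2)m + 9/2)(-4m^3 + 24m^2 + 100m - 600) + (-142m^2 - 46m + 5388)
  -4m^3 + 24m^2 + 100m - 600 = ((2/71)m - 898/5041)(-142m^2 - 46m + 5388) + (-(302304/5041)m + 1813824/5041)
  -142m^2 - 46m + 5388 = ((357911/151152)m + 2263409/151152)(-(302304/5041)m + 1813824/5041) + (0)
Last nonzero remainder: -(302304/5041)m + 1813824/5041. Dividing through by -302304/5041 gives the monic gcd m - 6.

m - 6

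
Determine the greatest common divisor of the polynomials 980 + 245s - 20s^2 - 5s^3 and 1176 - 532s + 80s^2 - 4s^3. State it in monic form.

Repeated division with remainder:
  -5s^3 - 20s^2 + 245s + 980 = (5/4)(-4s^3 + 80s^2 - 532s + 1176) + (-120s^2 + 910s - 490)
  -4s^3 + 80s^2 - 532s + 1176 = ((1/30)s - 149/360)(-120s^2 + 910s - 490) + (-(5005/36)s + 35035/36)
  -120s^2 + 910s - 490 = ((864/1001)s - 72/143)(-(5005/36)s + 35035/36) + (0)
Last nonzero remainder: -(5005/36)s + 35035/36. Dividing through by -5005/36 gives the monic gcd s - 7.

-7 + s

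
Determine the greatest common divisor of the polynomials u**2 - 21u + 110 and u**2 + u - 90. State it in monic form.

By polynomial division,
  u**2 - 21u + 110 = (u**2 + u - 90) + (-22u + 200)
  u**2 + u - 90 = (-(1/22)u - 111/242)(-22u + 200) + (210/121)
  -22u + 200 = (-(1331/105)u + 2420/21)(210/121) + (0)
The last nonzero remainder is the constant 210/121, so the polynomials are coprime and gcd = 1.

1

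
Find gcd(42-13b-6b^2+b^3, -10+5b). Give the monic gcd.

-2+b

Repeated division with remainder:
  b^3-6b^2-13b+42 = ((1/5)b^2-(4/5)b-21/5)(5b-10) + (0)
Last nonzero remainder: 5b-10. Dividing through by 5 gives the monic gcd b-2.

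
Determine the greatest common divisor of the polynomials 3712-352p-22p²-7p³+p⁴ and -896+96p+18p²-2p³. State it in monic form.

Euclidean algorithm in ℚ[p]:
  p⁴-7p³-22p²-352p+3712 = (-(1/2)p-1)(-2p³+18p²+96p-896) + (44p²-704p+2816)
  -2p³+18p²+96p-896 = (-(1/22)p-7/22)(44p²-704p+2816) + (0)
Last nonzero remainder: 44p²-704p+2816. Dividing through by 44 gives the monic gcd p²-16p+64.

64-16p+p²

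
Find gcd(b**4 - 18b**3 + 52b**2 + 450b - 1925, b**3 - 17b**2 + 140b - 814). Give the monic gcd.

By polynomial division,
  b**4 - 18b**3 + 52b**2 + 450b - 1925 = (b - 1)(b**3 - 17b**2 + 140b - 814) + (-105b**2 + 1404b - 2739)
  b**3 - 17b**2 + 140b - 814 = (-(1/105)b + 127/3675)(-105b**2 + 1404b - 2739) + ((80109/1225)b - 881199/1225)
  -105b**2 + 1404b - 2739 = (-(42875/26703)b + 101675/26703)((80109/1225)b - 881199/1225) + (0)
Last nonzero remainder: (80109/1225)b - 881199/1225. Dividing through by 80109/1225 gives the monic gcd b - 11.

b - 11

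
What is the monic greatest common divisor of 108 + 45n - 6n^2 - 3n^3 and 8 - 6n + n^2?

-4 + n

Repeated division with remainder:
  -3n^3 - 6n^2 + 45n + 108 = (-3n - 24)(n^2 - 6n + 8) + (-75n + 300)
  n^2 - 6n + 8 = (-(1/75)n + 2/75)(-75n + 300) + (0)
Last nonzero remainder: -75n + 300. Dividing through by -75 gives the monic gcd n - 4.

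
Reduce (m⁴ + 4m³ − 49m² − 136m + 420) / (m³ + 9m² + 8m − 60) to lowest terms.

(m² + m − 42)/(m + 6)

By polynomial division,
  m⁴ + 4m³ − 49m² − 136m + 420 = (m − 5)(m³ + 9m² + 8m − 60) + (−12m² − 36m + 120)
  m³ + 9m² + 8m − 60 = (−(1/12)m − 1/2)(−12m² − 36m + 120) + (0)
Last nonzero remainder: −12m² − 36m + 120. Dividing through by −12 gives the monic gcd m² + 3m − 10.
Cancel m² + 3m − 10 from numerator and denominator to get the reduced form.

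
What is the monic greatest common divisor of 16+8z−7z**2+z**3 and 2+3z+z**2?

1+z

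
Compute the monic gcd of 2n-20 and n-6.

1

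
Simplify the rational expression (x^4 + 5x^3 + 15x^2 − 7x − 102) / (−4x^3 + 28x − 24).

(−x^2 − 4x − 17)/(4x − 4)

Apply the Euclidean algorithm:
  x^4 + 5x^3 + 15x^2 − 7x − 102 = (−(1/4)x − 5/4)(−4x^3 + 28x − 24) + (22x^2 + 22x − 132)
  −4x^3 + 28x − 24 = (−(2/11)x + 2/11)(22x^2 + 22x − 132) + (0)
Last nonzero remainder: 22x^2 + 22x − 132. Dividing through by 22 gives the monic gcd x^2 + x − 6.
Cancel x^2 + x − 6 from numerator and denominator to get the reduced form.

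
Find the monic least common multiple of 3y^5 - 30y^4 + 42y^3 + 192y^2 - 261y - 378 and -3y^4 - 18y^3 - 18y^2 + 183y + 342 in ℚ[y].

y^7 - 3y^6 - 37y^5 - 28y^4 + 627y^3 + 481y^2 - 2535y - 2394

By polynomial division,
  3y^5 - 30y^4 + 42y^3 + 192y^2 - 261y - 378 = (-y + 16)(-3y^4 - 18y^3 - 18y^2 + 183y + 342) + (312y^3 + 663y^2 - 2847y - 5850)
  -3y^4 - 18y^3 - 18y^2 + 183y + 342 = (-(1/104)y - 31/832)(312y^3 + 663y^2 - 2847y - 5850) + (-(1323/64)y^2 + (1323/64)y + 3969/32)
  312y^3 + 663y^2 - 2847y - 5850 = (-(6656/441)y - 20800/441)(-(1323/64)y^2 + (1323/64)y + 3969/32) + (0)
Last nonzero remainder: -(1323/64)y^2 + (1323/64)y + 3969/32. Dividing through by -1323/64 gives the monic gcd y^2 - y - 6.
Then lcm(f, g) = f·g / gcd(f, g); expanding and making the result monic gives the answer.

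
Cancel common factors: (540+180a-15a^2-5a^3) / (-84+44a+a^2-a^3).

(90+45a+5a^2)/(-14+5a+a^2)

By polynomial division,
  -5a^3-15a^2+180a+540 = (5)(-a^3+a^2+44a-84) + (-20a^2-40a+960)
  -a^3+a^2+44a-84 = ((1/20)a-3/20)(-20a^2-40a+960) + (-10a+60)
  -20a^2-40a+960 = (2a+16)(-10a+60) + (0)
Last nonzero remainder: -10a+60. Dividing through by -10 gives the monic gcd a-6.
Cancel a-6 from numerator and denominator to get the reduced form.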